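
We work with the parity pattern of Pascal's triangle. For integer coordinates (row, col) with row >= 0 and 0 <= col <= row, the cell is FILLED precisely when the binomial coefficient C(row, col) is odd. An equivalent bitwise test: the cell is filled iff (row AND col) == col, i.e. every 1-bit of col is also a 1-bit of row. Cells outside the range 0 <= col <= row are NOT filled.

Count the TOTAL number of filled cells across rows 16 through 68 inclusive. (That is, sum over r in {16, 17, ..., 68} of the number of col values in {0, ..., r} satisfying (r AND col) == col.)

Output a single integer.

r16=10000 pc1: +2 =2
r17=10001 pc2: +4 =6
r18=10010 pc2: +4 =10
r19=10011 pc3: +8 =18
r20=10100 pc2: +4 =22
r21=10101 pc3: +8 =30
r22=10110 pc3: +8 =38
r23=10111 pc4: +16 =54
r24=11000 pc2: +4 =58
r25=11001 pc3: +8 =66
r26=11010 pc3: +8 =74
r27=11011 pc4: +16 =90
r28=11100 pc3: +8 =98
r29=11101 pc4: +16 =114
r30=11110 pc4: +16 =130
r31=11111 pc5: +32 =162
r32=100000 pc1: +2 =164
r33=100001 pc2: +4 =168
r34=100010 pc2: +4 =172
r35=100011 pc3: +8 =180
r36=100100 pc2: +4 =184
r37=100101 pc3: +8 =192
r38=100110 pc3: +8 =200
r39=100111 pc4: +16 =216
r40=101000 pc2: +4 =220
r41=101001 pc3: +8 =228
r42=101010 pc3: +8 =236
r43=101011 pc4: +16 =252
r44=101100 pc3: +8 =260
r45=101101 pc4: +16 =276
r46=101110 pc4: +16 =292
r47=101111 pc5: +32 =324
r48=110000 pc2: +4 =328
r49=110001 pc3: +8 =336
r50=110010 pc3: +8 =344
r51=110011 pc4: +16 =360
r52=110100 pc3: +8 =368
r53=110101 pc4: +16 =384
r54=110110 pc4: +16 =400
r55=110111 pc5: +32 =432
r56=111000 pc3: +8 =440
r57=111001 pc4: +16 =456
r58=111010 pc4: +16 =472
r59=111011 pc5: +32 =504
r60=111100 pc4: +16 =520
r61=111101 pc5: +32 =552
r62=111110 pc5: +32 =584
r63=111111 pc6: +64 =648
r64=1000000 pc1: +2 =650
r65=1000001 pc2: +4 =654
r66=1000010 pc2: +4 =658
r67=1000011 pc3: +8 =666
r68=1000100 pc2: +4 =670

Answer: 670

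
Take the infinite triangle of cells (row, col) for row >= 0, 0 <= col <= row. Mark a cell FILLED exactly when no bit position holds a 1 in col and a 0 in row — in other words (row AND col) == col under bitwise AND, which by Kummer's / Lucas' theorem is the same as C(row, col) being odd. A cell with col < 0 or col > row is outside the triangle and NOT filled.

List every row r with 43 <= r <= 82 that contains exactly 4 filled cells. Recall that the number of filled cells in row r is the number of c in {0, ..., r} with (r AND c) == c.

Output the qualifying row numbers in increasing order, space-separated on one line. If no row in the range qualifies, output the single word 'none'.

Answer: 48 65 66 68 72 80

Derivation:
Row r has 2^popcount(r) filled cells, so we need popcount(r) = log2(4) = 2.
Scan r = 43..82 and keep those with exactly 2 one-bits:
r=43=101011 popcount=4 -> skip
r=44=101100 popcount=3 -> skip
r=45=101101 popcount=4 -> skip
r=46=101110 popcount=4 -> skip
r=47=101111 popcount=5 -> skip
r=48=110000 popcount=2 -> KEEP
r=49=110001 popcount=3 -> skip
r=50=110010 popcount=3 -> skip
r=51=110011 popcount=4 -> skip
r=52=110100 popcount=3 -> skip
r=53=110101 popcount=4 -> skip
r=54=110110 popcount=4 -> skip
r=55=110111 popcount=5 -> skip
r=56=111000 popcount=3 -> skip
r=57=111001 popcount=4 -> skip
r=58=111010 popcount=4 -> skip
r=59=111011 popcount=5 -> skip
r=60=111100 popcount=4 -> skip
r=61=111101 popcount=5 -> skip
r=62=111110 popcount=5 -> skip
r=63=111111 popcount=6 -> skip
r=64=1000000 popcount=1 -> skip
r=65=1000001 popcount=2 -> KEEP
r=66=1000010 popcount=2 -> KEEP
r=67=1000011 popcount=3 -> skip
r=68=1000100 popcount=2 -> KEEP
r=69=1000101 popcount=3 -> skip
r=70=1000110 popcount=3 -> skip
r=71=1000111 popcount=4 -> skip
r=72=1001000 popcount=2 -> KEEP
r=73=1001001 popcount=3 -> skip
r=74=1001010 popcount=3 -> skip
r=75=1001011 popcount=4 -> skip
r=76=1001100 popcount=3 -> skip
r=77=1001101 popcount=4 -> skip
r=78=1001110 popcount=4 -> skip
r=79=1001111 popcount=5 -> skip
r=80=1010000 popcount=2 -> KEEP
r=81=1010001 popcount=3 -> skip
r=82=1010010 popcount=3 -> skip
Kept rows: 48 65 66 68 72 80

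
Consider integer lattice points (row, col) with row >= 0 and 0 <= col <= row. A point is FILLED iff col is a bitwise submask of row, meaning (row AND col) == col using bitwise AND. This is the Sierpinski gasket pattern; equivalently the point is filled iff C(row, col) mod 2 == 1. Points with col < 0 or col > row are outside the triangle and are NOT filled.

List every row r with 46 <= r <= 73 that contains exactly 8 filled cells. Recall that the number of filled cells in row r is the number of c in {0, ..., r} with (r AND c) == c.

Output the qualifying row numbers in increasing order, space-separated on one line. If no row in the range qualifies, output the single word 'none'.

Row r has 2^popcount(r) filled cells, so we need popcount(r) = log2(8) = 3.
Scan r = 46..73 and keep those with exactly 3 one-bits:
r=46=101110 popcount=4 -> skip
r=47=101111 popcount=5 -> skip
r=48=110000 popcount=2 -> skip
r=49=110001 popcount=3 -> KEEP
r=50=110010 popcount=3 -> KEEP
r=51=110011 popcount=4 -> skip
r=52=110100 popcount=3 -> KEEP
r=53=110101 popcount=4 -> skip
r=54=110110 popcount=4 -> skip
r=55=110111 popcount=5 -> skip
r=56=111000 popcount=3 -> KEEP
r=57=111001 popcount=4 -> skip
r=58=111010 popcount=4 -> skip
r=59=111011 popcount=5 -> skip
r=60=111100 popcount=4 -> skip
r=61=111101 popcount=5 -> skip
r=62=111110 popcount=5 -> skip
r=63=111111 popcount=6 -> skip
r=64=1000000 popcount=1 -> skip
r=65=1000001 popcount=2 -> skip
r=66=1000010 popcount=2 -> skip
r=67=1000011 popcount=3 -> KEEP
r=68=1000100 popcount=2 -> skip
r=69=1000101 popcount=3 -> KEEP
r=70=1000110 popcount=3 -> KEEP
r=71=1000111 popcount=4 -> skip
r=72=1001000 popcount=2 -> skip
r=73=1001001 popcount=3 -> KEEP
Kept rows: 49 50 52 56 67 69 70 73

Answer: 49 50 52 56 67 69 70 73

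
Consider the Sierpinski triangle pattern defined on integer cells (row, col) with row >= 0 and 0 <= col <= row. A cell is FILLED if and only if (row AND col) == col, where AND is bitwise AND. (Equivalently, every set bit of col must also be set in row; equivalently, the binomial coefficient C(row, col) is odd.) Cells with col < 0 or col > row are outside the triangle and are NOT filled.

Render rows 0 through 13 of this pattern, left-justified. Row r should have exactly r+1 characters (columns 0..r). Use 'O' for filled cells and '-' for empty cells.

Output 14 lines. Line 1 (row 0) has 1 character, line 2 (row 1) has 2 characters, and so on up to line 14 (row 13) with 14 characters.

Answer: O
OO
O-O
OOOO
O---O
OO--OO
O-O-O-O
OOOOOOOO
O-------O
OO------OO
O-O-----O-O
OOOO----OOOO
O---O---O---O
OO--OO--OO--OO

Derivation:
r0=0: O
r1=1: OO
r2=10: O-O
r3=11: OOOO
r4=100: O---O
r5=101: OO--OO
r6=110: O-O-O-O
r7=111: OOOOOOOO
r8=1000: O-------O
r9=1001: OO------OO
r10=1010: O-O-----O-O
r11=1011: OOOO----OOOO
r12=1100: O---O---O---O
r13=1101: OO--OO--OO--OO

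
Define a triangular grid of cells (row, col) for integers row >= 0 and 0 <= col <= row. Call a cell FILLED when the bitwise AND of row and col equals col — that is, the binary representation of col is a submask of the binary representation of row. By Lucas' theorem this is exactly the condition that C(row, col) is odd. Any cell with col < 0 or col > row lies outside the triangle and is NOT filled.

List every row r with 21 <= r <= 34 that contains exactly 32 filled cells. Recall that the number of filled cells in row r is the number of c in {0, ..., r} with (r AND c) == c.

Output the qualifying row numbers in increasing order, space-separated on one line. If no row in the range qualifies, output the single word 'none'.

Answer: 31

Derivation:
Row r has 2^popcount(r) filled cells, so we need popcount(r) = log2(32) = 5.
Scan r = 21..34 and keep those with exactly 5 one-bits:
r=21=10101 popcount=3 -> skip
r=22=10110 popcount=3 -> skip
r=23=10111 popcount=4 -> skip
r=24=11000 popcount=2 -> skip
r=25=11001 popcount=3 -> skip
r=26=11010 popcount=3 -> skip
r=27=11011 popcount=4 -> skip
r=28=11100 popcount=3 -> skip
r=29=11101 popcount=4 -> skip
r=30=11110 popcount=4 -> skip
r=31=11111 popcount=5 -> KEEP
r=32=100000 popcount=1 -> skip
r=33=100001 popcount=2 -> skip
r=34=100010 popcount=2 -> skip
Kept rows: 31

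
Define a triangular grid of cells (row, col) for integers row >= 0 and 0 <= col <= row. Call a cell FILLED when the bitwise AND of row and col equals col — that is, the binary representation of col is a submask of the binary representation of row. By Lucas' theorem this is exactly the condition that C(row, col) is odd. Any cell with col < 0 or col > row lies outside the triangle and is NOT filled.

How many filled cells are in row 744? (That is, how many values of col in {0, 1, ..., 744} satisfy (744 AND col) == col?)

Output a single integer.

744 in binary = 1011101000
popcount(744) = number of 1-bits in 1011101000 = 5
A col c satisfies (744 AND c) == c iff every set bit of c is also set in 744; each of the 5 set bits of 744 can independently be on or off in c.
count = 2^5 = 32

Answer: 32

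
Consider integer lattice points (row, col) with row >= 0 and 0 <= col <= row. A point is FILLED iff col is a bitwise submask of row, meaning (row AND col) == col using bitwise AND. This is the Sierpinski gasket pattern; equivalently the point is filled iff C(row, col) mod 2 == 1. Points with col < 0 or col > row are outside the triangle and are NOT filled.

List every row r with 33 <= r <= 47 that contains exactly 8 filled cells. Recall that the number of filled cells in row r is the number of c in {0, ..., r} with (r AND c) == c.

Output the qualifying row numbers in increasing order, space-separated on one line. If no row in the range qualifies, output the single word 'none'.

Answer: 35 37 38 41 42 44

Derivation:
Row r has 2^popcount(r) filled cells, so we need popcount(r) = log2(8) = 3.
Scan r = 33..47 and keep those with exactly 3 one-bits:
r=33=100001 popcount=2 -> skip
r=34=100010 popcount=2 -> skip
r=35=100011 popcount=3 -> KEEP
r=36=100100 popcount=2 -> skip
r=37=100101 popcount=3 -> KEEP
r=38=100110 popcount=3 -> KEEP
r=39=100111 popcount=4 -> skip
r=40=101000 popcount=2 -> skip
r=41=101001 popcount=3 -> KEEP
r=42=101010 popcount=3 -> KEEP
r=43=101011 popcount=4 -> skip
r=44=101100 popcount=3 -> KEEP
r=45=101101 popcount=4 -> skip
r=46=101110 popcount=4 -> skip
r=47=101111 popcount=5 -> skip
Kept rows: 35 37 38 41 42 44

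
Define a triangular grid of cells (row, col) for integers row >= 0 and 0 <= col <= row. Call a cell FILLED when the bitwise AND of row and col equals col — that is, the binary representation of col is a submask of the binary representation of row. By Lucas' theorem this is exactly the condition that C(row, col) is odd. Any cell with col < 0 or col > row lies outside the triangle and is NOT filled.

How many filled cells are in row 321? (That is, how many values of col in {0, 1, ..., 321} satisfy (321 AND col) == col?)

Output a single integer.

Answer: 8

Derivation:
321 in binary = 101000001
popcount(321) = number of 1-bits in 101000001 = 3
A col c satisfies (321 AND c) == c iff every set bit of c is also set in 321; each of the 3 set bits of 321 can independently be on or off in c.
count = 2^3 = 8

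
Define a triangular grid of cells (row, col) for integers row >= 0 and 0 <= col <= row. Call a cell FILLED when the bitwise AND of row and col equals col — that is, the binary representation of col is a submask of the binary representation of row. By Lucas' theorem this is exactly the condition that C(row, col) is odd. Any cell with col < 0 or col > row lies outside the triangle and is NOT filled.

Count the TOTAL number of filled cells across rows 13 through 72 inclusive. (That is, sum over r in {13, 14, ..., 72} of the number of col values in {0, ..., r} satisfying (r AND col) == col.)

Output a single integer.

r13=1101 pc3: +8 =8
r14=1110 pc3: +8 =16
r15=1111 pc4: +16 =32
r16=10000 pc1: +2 =34
r17=10001 pc2: +4 =38
r18=10010 pc2: +4 =42
r19=10011 pc3: +8 =50
r20=10100 pc2: +4 =54
r21=10101 pc3: +8 =62
r22=10110 pc3: +8 =70
r23=10111 pc4: +16 =86
r24=11000 pc2: +4 =90
r25=11001 pc3: +8 =98
r26=11010 pc3: +8 =106
r27=11011 pc4: +16 =122
r28=11100 pc3: +8 =130
r29=11101 pc4: +16 =146
r30=11110 pc4: +16 =162
r31=11111 pc5: +32 =194
r32=100000 pc1: +2 =196
r33=100001 pc2: +4 =200
r34=100010 pc2: +4 =204
r35=100011 pc3: +8 =212
r36=100100 pc2: +4 =216
r37=100101 pc3: +8 =224
r38=100110 pc3: +8 =232
r39=100111 pc4: +16 =248
r40=101000 pc2: +4 =252
r41=101001 pc3: +8 =260
r42=101010 pc3: +8 =268
r43=101011 pc4: +16 =284
r44=101100 pc3: +8 =292
r45=101101 pc4: +16 =308
r46=101110 pc4: +16 =324
r47=101111 pc5: +32 =356
r48=110000 pc2: +4 =360
r49=110001 pc3: +8 =368
r50=110010 pc3: +8 =376
r51=110011 pc4: +16 =392
r52=110100 pc3: +8 =400
r53=110101 pc4: +16 =416
r54=110110 pc4: +16 =432
r55=110111 pc5: +32 =464
r56=111000 pc3: +8 =472
r57=111001 pc4: +16 =488
r58=111010 pc4: +16 =504
r59=111011 pc5: +32 =536
r60=111100 pc4: +16 =552
r61=111101 pc5: +32 =584
r62=111110 pc5: +32 =616
r63=111111 pc6: +64 =680
r64=1000000 pc1: +2 =682
r65=1000001 pc2: +4 =686
r66=1000010 pc2: +4 =690
r67=1000011 pc3: +8 =698
r68=1000100 pc2: +4 =702
r69=1000101 pc3: +8 =710
r70=1000110 pc3: +8 =718
r71=1000111 pc4: +16 =734
r72=1001000 pc2: +4 =738

Answer: 738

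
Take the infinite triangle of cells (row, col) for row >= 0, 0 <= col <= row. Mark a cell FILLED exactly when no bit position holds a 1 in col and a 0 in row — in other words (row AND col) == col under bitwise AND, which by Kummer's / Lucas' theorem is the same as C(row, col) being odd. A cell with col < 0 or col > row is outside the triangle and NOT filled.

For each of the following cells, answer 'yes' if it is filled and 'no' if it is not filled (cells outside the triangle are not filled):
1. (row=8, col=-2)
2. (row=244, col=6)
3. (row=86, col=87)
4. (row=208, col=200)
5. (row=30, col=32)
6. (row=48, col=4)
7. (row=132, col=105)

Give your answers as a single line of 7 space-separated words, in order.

Answer: no no no no no no no

Derivation:
(8,-2): col outside [0, 8] -> not filled
(244,6): row=0b11110100, col=0b110, row AND col = 0b100 = 4; 4 != 6 -> empty
(86,87): col outside [0, 86] -> not filled
(208,200): row=0b11010000, col=0b11001000, row AND col = 0b11000000 = 192; 192 != 200 -> empty
(30,32): col outside [0, 30] -> not filled
(48,4): row=0b110000, col=0b100, row AND col = 0b0 = 0; 0 != 4 -> empty
(132,105): row=0b10000100, col=0b1101001, row AND col = 0b0 = 0; 0 != 105 -> empty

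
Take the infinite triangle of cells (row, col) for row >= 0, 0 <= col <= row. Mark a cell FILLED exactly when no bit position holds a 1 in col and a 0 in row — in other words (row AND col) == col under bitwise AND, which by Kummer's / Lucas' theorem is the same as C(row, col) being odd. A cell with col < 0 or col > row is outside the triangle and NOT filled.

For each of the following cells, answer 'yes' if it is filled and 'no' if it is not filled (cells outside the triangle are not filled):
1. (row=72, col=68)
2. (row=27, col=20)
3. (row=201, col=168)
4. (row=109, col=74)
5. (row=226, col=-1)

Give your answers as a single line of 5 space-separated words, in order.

(72,68): row=0b1001000, col=0b1000100, row AND col = 0b1000000 = 64; 64 != 68 -> empty
(27,20): row=0b11011, col=0b10100, row AND col = 0b10000 = 16; 16 != 20 -> empty
(201,168): row=0b11001001, col=0b10101000, row AND col = 0b10001000 = 136; 136 != 168 -> empty
(109,74): row=0b1101101, col=0b1001010, row AND col = 0b1001000 = 72; 72 != 74 -> empty
(226,-1): col outside [0, 226] -> not filled

Answer: no no no no no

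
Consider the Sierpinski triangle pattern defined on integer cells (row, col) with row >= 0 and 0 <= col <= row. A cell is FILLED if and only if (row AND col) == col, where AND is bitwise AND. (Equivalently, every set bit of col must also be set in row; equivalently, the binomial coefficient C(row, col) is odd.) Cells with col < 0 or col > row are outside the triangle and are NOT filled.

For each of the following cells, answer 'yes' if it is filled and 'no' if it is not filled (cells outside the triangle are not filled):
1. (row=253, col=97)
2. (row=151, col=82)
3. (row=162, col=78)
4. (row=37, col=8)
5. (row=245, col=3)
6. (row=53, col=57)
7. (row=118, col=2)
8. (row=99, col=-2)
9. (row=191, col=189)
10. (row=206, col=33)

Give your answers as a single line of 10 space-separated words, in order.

Answer: yes no no no no no yes no yes no

Derivation:
(253,97): row=0b11111101, col=0b1100001, row AND col = 0b1100001 = 97; 97 == 97 -> filled
(151,82): row=0b10010111, col=0b1010010, row AND col = 0b10010 = 18; 18 != 82 -> empty
(162,78): row=0b10100010, col=0b1001110, row AND col = 0b10 = 2; 2 != 78 -> empty
(37,8): row=0b100101, col=0b1000, row AND col = 0b0 = 0; 0 != 8 -> empty
(245,3): row=0b11110101, col=0b11, row AND col = 0b1 = 1; 1 != 3 -> empty
(53,57): col outside [0, 53] -> not filled
(118,2): row=0b1110110, col=0b10, row AND col = 0b10 = 2; 2 == 2 -> filled
(99,-2): col outside [0, 99] -> not filled
(191,189): row=0b10111111, col=0b10111101, row AND col = 0b10111101 = 189; 189 == 189 -> filled
(206,33): row=0b11001110, col=0b100001, row AND col = 0b0 = 0; 0 != 33 -> empty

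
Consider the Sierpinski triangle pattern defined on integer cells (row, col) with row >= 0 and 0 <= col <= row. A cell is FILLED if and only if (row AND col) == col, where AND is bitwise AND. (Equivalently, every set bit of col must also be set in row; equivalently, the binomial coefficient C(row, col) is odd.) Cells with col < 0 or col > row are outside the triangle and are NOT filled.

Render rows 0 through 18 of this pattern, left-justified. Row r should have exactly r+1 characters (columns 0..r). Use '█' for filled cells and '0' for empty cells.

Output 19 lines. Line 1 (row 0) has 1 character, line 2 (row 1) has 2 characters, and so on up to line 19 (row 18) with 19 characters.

r0=0: █
r1=1: ██
r2=10: █0█
r3=11: ████
r4=100: █000█
r5=101: ██00██
r6=110: █0█0█0█
r7=111: ████████
r8=1000: █0000000█
r9=1001: ██000000██
r10=1010: █0█00000█0█
r11=1011: ████0000████
r12=1100: █000█000█000█
r13=1101: ██00██00██00██
r14=1110: █0█0█0█0█0█0█0█
r15=1111: ████████████████
r16=10000: █000000000000000█
r17=10001: ██00000000000000██
r18=10010: █0█0000000000000█0█

Answer: █
██
█0█
████
█000█
██00██
█0█0█0█
████████
█0000000█
██000000██
█0█00000█0█
████0000████
█000█000█000█
██00██00██00██
█0█0█0█0█0█0█0█
████████████████
█000000000000000█
██00000000000000██
█0█0000000000000█0█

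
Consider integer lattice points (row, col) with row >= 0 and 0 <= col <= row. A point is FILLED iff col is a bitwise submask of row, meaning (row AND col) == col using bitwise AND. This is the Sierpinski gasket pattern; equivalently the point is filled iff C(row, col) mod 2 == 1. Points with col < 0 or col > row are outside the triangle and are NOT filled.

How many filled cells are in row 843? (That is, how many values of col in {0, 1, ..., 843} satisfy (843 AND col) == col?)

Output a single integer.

Answer: 64

Derivation:
843 in binary = 1101001011
popcount(843) = number of 1-bits in 1101001011 = 6
A col c satisfies (843 AND c) == c iff every set bit of c is also set in 843; each of the 6 set bits of 843 can independently be on or off in c.
count = 2^6 = 64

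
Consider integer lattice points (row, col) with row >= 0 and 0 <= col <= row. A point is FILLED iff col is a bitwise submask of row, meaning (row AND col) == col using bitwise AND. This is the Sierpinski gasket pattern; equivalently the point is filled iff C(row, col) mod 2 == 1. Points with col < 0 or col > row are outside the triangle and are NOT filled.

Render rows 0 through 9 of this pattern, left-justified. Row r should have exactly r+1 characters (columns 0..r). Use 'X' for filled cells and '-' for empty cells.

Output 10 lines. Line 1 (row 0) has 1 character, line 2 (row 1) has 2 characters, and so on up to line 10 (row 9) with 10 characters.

Answer: X
XX
X-X
XXXX
X---X
XX--XX
X-X-X-X
XXXXXXXX
X-------X
XX------XX

Derivation:
r0=0: X
r1=1: XX
r2=10: X-X
r3=11: XXXX
r4=100: X---X
r5=101: XX--XX
r6=110: X-X-X-X
r7=111: XXXXXXXX
r8=1000: X-------X
r9=1001: XX------XX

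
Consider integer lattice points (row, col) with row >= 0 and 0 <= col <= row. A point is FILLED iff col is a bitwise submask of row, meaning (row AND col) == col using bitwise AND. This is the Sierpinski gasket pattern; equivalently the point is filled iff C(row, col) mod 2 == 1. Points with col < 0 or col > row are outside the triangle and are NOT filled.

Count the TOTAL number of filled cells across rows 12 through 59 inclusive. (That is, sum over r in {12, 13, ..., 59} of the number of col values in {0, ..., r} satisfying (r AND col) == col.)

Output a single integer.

Answer: 540

Derivation:
r12=1100 pc2: +4 =4
r13=1101 pc3: +8 =12
r14=1110 pc3: +8 =20
r15=1111 pc4: +16 =36
r16=10000 pc1: +2 =38
r17=10001 pc2: +4 =42
r18=10010 pc2: +4 =46
r19=10011 pc3: +8 =54
r20=10100 pc2: +4 =58
r21=10101 pc3: +8 =66
r22=10110 pc3: +8 =74
r23=10111 pc4: +16 =90
r24=11000 pc2: +4 =94
r25=11001 pc3: +8 =102
r26=11010 pc3: +8 =110
r27=11011 pc4: +16 =126
r28=11100 pc3: +8 =134
r29=11101 pc4: +16 =150
r30=11110 pc4: +16 =166
r31=11111 pc5: +32 =198
r32=100000 pc1: +2 =200
r33=100001 pc2: +4 =204
r34=100010 pc2: +4 =208
r35=100011 pc3: +8 =216
r36=100100 pc2: +4 =220
r37=100101 pc3: +8 =228
r38=100110 pc3: +8 =236
r39=100111 pc4: +16 =252
r40=101000 pc2: +4 =256
r41=101001 pc3: +8 =264
r42=101010 pc3: +8 =272
r43=101011 pc4: +16 =288
r44=101100 pc3: +8 =296
r45=101101 pc4: +16 =312
r46=101110 pc4: +16 =328
r47=101111 pc5: +32 =360
r48=110000 pc2: +4 =364
r49=110001 pc3: +8 =372
r50=110010 pc3: +8 =380
r51=110011 pc4: +16 =396
r52=110100 pc3: +8 =404
r53=110101 pc4: +16 =420
r54=110110 pc4: +16 =436
r55=110111 pc5: +32 =468
r56=111000 pc3: +8 =476
r57=111001 pc4: +16 =492
r58=111010 pc4: +16 =508
r59=111011 pc5: +32 =540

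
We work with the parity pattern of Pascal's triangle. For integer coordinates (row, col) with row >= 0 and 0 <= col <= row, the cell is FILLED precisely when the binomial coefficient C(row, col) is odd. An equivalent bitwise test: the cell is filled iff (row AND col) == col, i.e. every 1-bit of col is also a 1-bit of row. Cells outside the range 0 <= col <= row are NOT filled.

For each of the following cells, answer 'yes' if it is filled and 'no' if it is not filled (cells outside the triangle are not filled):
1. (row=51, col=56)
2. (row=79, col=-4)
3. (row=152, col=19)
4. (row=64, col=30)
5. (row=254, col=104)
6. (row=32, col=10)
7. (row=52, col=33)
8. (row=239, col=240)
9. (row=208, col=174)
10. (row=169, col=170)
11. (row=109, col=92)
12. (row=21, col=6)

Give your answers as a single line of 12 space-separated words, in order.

(51,56): col outside [0, 51] -> not filled
(79,-4): col outside [0, 79] -> not filled
(152,19): row=0b10011000, col=0b10011, row AND col = 0b10000 = 16; 16 != 19 -> empty
(64,30): row=0b1000000, col=0b11110, row AND col = 0b0 = 0; 0 != 30 -> empty
(254,104): row=0b11111110, col=0b1101000, row AND col = 0b1101000 = 104; 104 == 104 -> filled
(32,10): row=0b100000, col=0b1010, row AND col = 0b0 = 0; 0 != 10 -> empty
(52,33): row=0b110100, col=0b100001, row AND col = 0b100000 = 32; 32 != 33 -> empty
(239,240): col outside [0, 239] -> not filled
(208,174): row=0b11010000, col=0b10101110, row AND col = 0b10000000 = 128; 128 != 174 -> empty
(169,170): col outside [0, 169] -> not filled
(109,92): row=0b1101101, col=0b1011100, row AND col = 0b1001100 = 76; 76 != 92 -> empty
(21,6): row=0b10101, col=0b110, row AND col = 0b100 = 4; 4 != 6 -> empty

Answer: no no no no yes no no no no no no no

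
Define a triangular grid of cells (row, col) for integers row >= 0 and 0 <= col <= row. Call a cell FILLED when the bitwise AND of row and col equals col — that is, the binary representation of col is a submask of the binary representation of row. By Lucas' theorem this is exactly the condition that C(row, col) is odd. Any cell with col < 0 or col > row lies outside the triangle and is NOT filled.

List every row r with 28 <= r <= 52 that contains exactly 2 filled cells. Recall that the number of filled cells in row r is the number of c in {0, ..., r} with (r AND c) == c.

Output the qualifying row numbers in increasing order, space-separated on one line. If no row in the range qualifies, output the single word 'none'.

Row r has 2^popcount(r) filled cells, so we need popcount(r) = log2(2) = 1.
Scan r = 28..52 and keep those with exactly 1 one-bits:
r=28=11100 popcount=3 -> skip
r=29=11101 popcount=4 -> skip
r=30=11110 popcount=4 -> skip
r=31=11111 popcount=5 -> skip
r=32=100000 popcount=1 -> KEEP
r=33=100001 popcount=2 -> skip
r=34=100010 popcount=2 -> skip
r=35=100011 popcount=3 -> skip
r=36=100100 popcount=2 -> skip
r=37=100101 popcount=3 -> skip
r=38=100110 popcount=3 -> skip
r=39=100111 popcount=4 -> skip
r=40=101000 popcount=2 -> skip
r=41=101001 popcount=3 -> skip
r=42=101010 popcount=3 -> skip
r=43=101011 popcount=4 -> skip
r=44=101100 popcount=3 -> skip
r=45=101101 popcount=4 -> skip
r=46=101110 popcount=4 -> skip
r=47=101111 popcount=5 -> skip
r=48=110000 popcount=2 -> skip
r=49=110001 popcount=3 -> skip
r=50=110010 popcount=3 -> skip
r=51=110011 popcount=4 -> skip
r=52=110100 popcount=3 -> skip
Kept rows: 32

Answer: 32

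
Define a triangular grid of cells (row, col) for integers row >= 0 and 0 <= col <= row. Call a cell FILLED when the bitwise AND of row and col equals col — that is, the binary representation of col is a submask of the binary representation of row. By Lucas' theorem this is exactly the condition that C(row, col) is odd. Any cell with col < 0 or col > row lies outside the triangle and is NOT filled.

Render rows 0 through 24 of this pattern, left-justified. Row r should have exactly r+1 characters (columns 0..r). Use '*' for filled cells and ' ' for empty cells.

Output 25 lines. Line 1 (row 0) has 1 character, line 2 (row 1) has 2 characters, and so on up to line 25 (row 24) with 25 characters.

Answer: *
**
* *
****
*   *
**  **
* * * *
********
*       *
**      **
* *     * *
****    ****
*   *   *   *
**  **  **  **
* * * * * * * *
****************
*               *
**              **
* *             * *
****            ****
*   *           *   *
**  **          **  **
* * * *         * * * *
********        ********
*       *       *       *

Derivation:
r0=0: *
r1=1: **
r2=10: * *
r3=11: ****
r4=100: *   *
r5=101: **  **
r6=110: * * * *
r7=111: ********
r8=1000: *       *
r9=1001: **      **
r10=1010: * *     * *
r11=1011: ****    ****
r12=1100: *   *   *   *
r13=1101: **  **  **  **
r14=1110: * * * * * * * *
r15=1111: ****************
r16=10000: *               *
r17=10001: **              **
r18=10010: * *             * *
r19=10011: ****            ****
r20=10100: *   *           *   *
r21=10101: **  **          **  **
r22=10110: * * * *         * * * *
r23=10111: ********        ********
r24=11000: *       *       *       *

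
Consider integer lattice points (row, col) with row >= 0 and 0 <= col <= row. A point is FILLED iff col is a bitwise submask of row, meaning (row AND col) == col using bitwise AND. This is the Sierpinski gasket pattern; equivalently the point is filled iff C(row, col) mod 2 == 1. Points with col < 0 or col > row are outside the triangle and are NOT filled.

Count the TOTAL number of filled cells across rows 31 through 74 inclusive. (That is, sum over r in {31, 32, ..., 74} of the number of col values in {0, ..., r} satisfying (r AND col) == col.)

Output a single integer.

Answer: 592

Derivation:
r31=11111 pc5: +32 =32
r32=100000 pc1: +2 =34
r33=100001 pc2: +4 =38
r34=100010 pc2: +4 =42
r35=100011 pc3: +8 =50
r36=100100 pc2: +4 =54
r37=100101 pc3: +8 =62
r38=100110 pc3: +8 =70
r39=100111 pc4: +16 =86
r40=101000 pc2: +4 =90
r41=101001 pc3: +8 =98
r42=101010 pc3: +8 =106
r43=101011 pc4: +16 =122
r44=101100 pc3: +8 =130
r45=101101 pc4: +16 =146
r46=101110 pc4: +16 =162
r47=101111 pc5: +32 =194
r48=110000 pc2: +4 =198
r49=110001 pc3: +8 =206
r50=110010 pc3: +8 =214
r51=110011 pc4: +16 =230
r52=110100 pc3: +8 =238
r53=110101 pc4: +16 =254
r54=110110 pc4: +16 =270
r55=110111 pc5: +32 =302
r56=111000 pc3: +8 =310
r57=111001 pc4: +16 =326
r58=111010 pc4: +16 =342
r59=111011 pc5: +32 =374
r60=111100 pc4: +16 =390
r61=111101 pc5: +32 =422
r62=111110 pc5: +32 =454
r63=111111 pc6: +64 =518
r64=1000000 pc1: +2 =520
r65=1000001 pc2: +4 =524
r66=1000010 pc2: +4 =528
r67=1000011 pc3: +8 =536
r68=1000100 pc2: +4 =540
r69=1000101 pc3: +8 =548
r70=1000110 pc3: +8 =556
r71=1000111 pc4: +16 =572
r72=1001000 pc2: +4 =576
r73=1001001 pc3: +8 =584
r74=1001010 pc3: +8 =592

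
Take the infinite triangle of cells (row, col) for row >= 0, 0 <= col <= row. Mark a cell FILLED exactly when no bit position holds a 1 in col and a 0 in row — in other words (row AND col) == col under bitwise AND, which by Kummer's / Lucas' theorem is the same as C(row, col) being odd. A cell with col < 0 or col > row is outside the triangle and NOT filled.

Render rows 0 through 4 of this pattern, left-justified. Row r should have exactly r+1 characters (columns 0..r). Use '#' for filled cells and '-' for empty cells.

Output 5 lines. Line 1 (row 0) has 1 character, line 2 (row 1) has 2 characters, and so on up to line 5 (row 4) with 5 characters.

r0=0: #
r1=1: ##
r2=10: #-#
r3=11: ####
r4=100: #---#

Answer: #
##
#-#
####
#---#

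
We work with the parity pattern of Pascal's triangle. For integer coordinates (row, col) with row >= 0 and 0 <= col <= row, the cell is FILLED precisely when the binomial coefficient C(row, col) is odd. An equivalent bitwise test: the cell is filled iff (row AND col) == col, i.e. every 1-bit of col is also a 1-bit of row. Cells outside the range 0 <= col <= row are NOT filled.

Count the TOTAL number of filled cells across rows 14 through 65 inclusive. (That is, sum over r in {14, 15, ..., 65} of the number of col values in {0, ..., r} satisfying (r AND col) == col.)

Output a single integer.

r14=1110 pc3: +8 =8
r15=1111 pc4: +16 =24
r16=10000 pc1: +2 =26
r17=10001 pc2: +4 =30
r18=10010 pc2: +4 =34
r19=10011 pc3: +8 =42
r20=10100 pc2: +4 =46
r21=10101 pc3: +8 =54
r22=10110 pc3: +8 =62
r23=10111 pc4: +16 =78
r24=11000 pc2: +4 =82
r25=11001 pc3: +8 =90
r26=11010 pc3: +8 =98
r27=11011 pc4: +16 =114
r28=11100 pc3: +8 =122
r29=11101 pc4: +16 =138
r30=11110 pc4: +16 =154
r31=11111 pc5: +32 =186
r32=100000 pc1: +2 =188
r33=100001 pc2: +4 =192
r34=100010 pc2: +4 =196
r35=100011 pc3: +8 =204
r36=100100 pc2: +4 =208
r37=100101 pc3: +8 =216
r38=100110 pc3: +8 =224
r39=100111 pc4: +16 =240
r40=101000 pc2: +4 =244
r41=101001 pc3: +8 =252
r42=101010 pc3: +8 =260
r43=101011 pc4: +16 =276
r44=101100 pc3: +8 =284
r45=101101 pc4: +16 =300
r46=101110 pc4: +16 =316
r47=101111 pc5: +32 =348
r48=110000 pc2: +4 =352
r49=110001 pc3: +8 =360
r50=110010 pc3: +8 =368
r51=110011 pc4: +16 =384
r52=110100 pc3: +8 =392
r53=110101 pc4: +16 =408
r54=110110 pc4: +16 =424
r55=110111 pc5: +32 =456
r56=111000 pc3: +8 =464
r57=111001 pc4: +16 =480
r58=111010 pc4: +16 =496
r59=111011 pc5: +32 =528
r60=111100 pc4: +16 =544
r61=111101 pc5: +32 =576
r62=111110 pc5: +32 =608
r63=111111 pc6: +64 =672
r64=1000000 pc1: +2 =674
r65=1000001 pc2: +4 =678

Answer: 678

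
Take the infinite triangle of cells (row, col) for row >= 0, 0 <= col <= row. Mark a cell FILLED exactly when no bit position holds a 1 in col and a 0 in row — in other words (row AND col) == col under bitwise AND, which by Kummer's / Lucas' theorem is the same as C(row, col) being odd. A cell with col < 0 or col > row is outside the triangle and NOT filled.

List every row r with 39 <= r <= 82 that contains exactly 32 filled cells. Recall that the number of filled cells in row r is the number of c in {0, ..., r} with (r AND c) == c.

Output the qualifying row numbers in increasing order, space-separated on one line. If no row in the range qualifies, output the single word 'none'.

Answer: 47 55 59 61 62 79

Derivation:
Row r has 2^popcount(r) filled cells, so we need popcount(r) = log2(32) = 5.
Scan r = 39..82 and keep those with exactly 5 one-bits:
r=39=100111 popcount=4 -> skip
r=40=101000 popcount=2 -> skip
r=41=101001 popcount=3 -> skip
r=42=101010 popcount=3 -> skip
r=43=101011 popcount=4 -> skip
r=44=101100 popcount=3 -> skip
r=45=101101 popcount=4 -> skip
r=46=101110 popcount=4 -> skip
r=47=101111 popcount=5 -> KEEP
r=48=110000 popcount=2 -> skip
r=49=110001 popcount=3 -> skip
r=50=110010 popcount=3 -> skip
r=51=110011 popcount=4 -> skip
r=52=110100 popcount=3 -> skip
r=53=110101 popcount=4 -> skip
r=54=110110 popcount=4 -> skip
r=55=110111 popcount=5 -> KEEP
r=56=111000 popcount=3 -> skip
r=57=111001 popcount=4 -> skip
r=58=111010 popcount=4 -> skip
r=59=111011 popcount=5 -> KEEP
r=60=111100 popcount=4 -> skip
r=61=111101 popcount=5 -> KEEP
r=62=111110 popcount=5 -> KEEP
r=63=111111 popcount=6 -> skip
r=64=1000000 popcount=1 -> skip
r=65=1000001 popcount=2 -> skip
r=66=1000010 popcount=2 -> skip
r=67=1000011 popcount=3 -> skip
r=68=1000100 popcount=2 -> skip
r=69=1000101 popcount=3 -> skip
r=70=1000110 popcount=3 -> skip
r=71=1000111 popcount=4 -> skip
r=72=1001000 popcount=2 -> skip
r=73=1001001 popcount=3 -> skip
r=74=1001010 popcount=3 -> skip
r=75=1001011 popcount=4 -> skip
r=76=1001100 popcount=3 -> skip
r=77=1001101 popcount=4 -> skip
r=78=1001110 popcount=4 -> skip
r=79=1001111 popcount=5 -> KEEP
r=80=1010000 popcount=2 -> skip
r=81=1010001 popcount=3 -> skip
r=82=1010010 popcount=3 -> skip
Kept rows: 47 55 59 61 62 79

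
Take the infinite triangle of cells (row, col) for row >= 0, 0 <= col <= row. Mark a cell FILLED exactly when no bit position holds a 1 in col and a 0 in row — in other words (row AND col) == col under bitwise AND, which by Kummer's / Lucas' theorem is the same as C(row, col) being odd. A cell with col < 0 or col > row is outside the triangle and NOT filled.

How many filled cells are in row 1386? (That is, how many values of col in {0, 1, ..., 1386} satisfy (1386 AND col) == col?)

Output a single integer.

1386 in binary = 10101101010
popcount(1386) = number of 1-bits in 10101101010 = 6
A col c satisfies (1386 AND c) == c iff every set bit of c is also set in 1386; each of the 6 set bits of 1386 can independently be on or off in c.
count = 2^6 = 64

Answer: 64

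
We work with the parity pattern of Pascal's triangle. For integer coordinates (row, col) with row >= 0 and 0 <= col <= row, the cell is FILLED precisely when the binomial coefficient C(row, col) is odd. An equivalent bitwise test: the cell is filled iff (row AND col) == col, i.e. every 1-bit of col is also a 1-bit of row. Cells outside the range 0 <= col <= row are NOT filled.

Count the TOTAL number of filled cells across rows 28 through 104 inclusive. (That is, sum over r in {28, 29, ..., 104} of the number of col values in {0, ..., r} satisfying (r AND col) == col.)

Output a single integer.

Answer: 1160

Derivation:
r28=11100 pc3: +8 =8
r29=11101 pc4: +16 =24
r30=11110 pc4: +16 =40
r31=11111 pc5: +32 =72
r32=100000 pc1: +2 =74
r33=100001 pc2: +4 =78
r34=100010 pc2: +4 =82
r35=100011 pc3: +8 =90
r36=100100 pc2: +4 =94
r37=100101 pc3: +8 =102
r38=100110 pc3: +8 =110
r39=100111 pc4: +16 =126
r40=101000 pc2: +4 =130
r41=101001 pc3: +8 =138
r42=101010 pc3: +8 =146
r43=101011 pc4: +16 =162
r44=101100 pc3: +8 =170
r45=101101 pc4: +16 =186
r46=101110 pc4: +16 =202
r47=101111 pc5: +32 =234
r48=110000 pc2: +4 =238
r49=110001 pc3: +8 =246
r50=110010 pc3: +8 =254
r51=110011 pc4: +16 =270
r52=110100 pc3: +8 =278
r53=110101 pc4: +16 =294
r54=110110 pc4: +16 =310
r55=110111 pc5: +32 =342
r56=111000 pc3: +8 =350
r57=111001 pc4: +16 =366
r58=111010 pc4: +16 =382
r59=111011 pc5: +32 =414
r60=111100 pc4: +16 =430
r61=111101 pc5: +32 =462
r62=111110 pc5: +32 =494
r63=111111 pc6: +64 =558
r64=1000000 pc1: +2 =560
r65=1000001 pc2: +4 =564
r66=1000010 pc2: +4 =568
r67=1000011 pc3: +8 =576
r68=1000100 pc2: +4 =580
r69=1000101 pc3: +8 =588
r70=1000110 pc3: +8 =596
r71=1000111 pc4: +16 =612
r72=1001000 pc2: +4 =616
r73=1001001 pc3: +8 =624
r74=1001010 pc3: +8 =632
r75=1001011 pc4: +16 =648
r76=1001100 pc3: +8 =656
r77=1001101 pc4: +16 =672
r78=1001110 pc4: +16 =688
r79=1001111 pc5: +32 =720
r80=1010000 pc2: +4 =724
r81=1010001 pc3: +8 =732
r82=1010010 pc3: +8 =740
r83=1010011 pc4: +16 =756
r84=1010100 pc3: +8 =764
r85=1010101 pc4: +16 =780
r86=1010110 pc4: +16 =796
r87=1010111 pc5: +32 =828
r88=1011000 pc3: +8 =836
r89=1011001 pc4: +16 =852
r90=1011010 pc4: +16 =868
r91=1011011 pc5: +32 =900
r92=1011100 pc4: +16 =916
r93=1011101 pc5: +32 =948
r94=1011110 pc5: +32 =980
r95=1011111 pc6: +64 =1044
r96=1100000 pc2: +4 =1048
r97=1100001 pc3: +8 =1056
r98=1100010 pc3: +8 =1064
r99=1100011 pc4: +16 =1080
r100=1100100 pc3: +8 =1088
r101=1100101 pc4: +16 =1104
r102=1100110 pc4: +16 =1120
r103=1100111 pc5: +32 =1152
r104=1101000 pc3: +8 =1160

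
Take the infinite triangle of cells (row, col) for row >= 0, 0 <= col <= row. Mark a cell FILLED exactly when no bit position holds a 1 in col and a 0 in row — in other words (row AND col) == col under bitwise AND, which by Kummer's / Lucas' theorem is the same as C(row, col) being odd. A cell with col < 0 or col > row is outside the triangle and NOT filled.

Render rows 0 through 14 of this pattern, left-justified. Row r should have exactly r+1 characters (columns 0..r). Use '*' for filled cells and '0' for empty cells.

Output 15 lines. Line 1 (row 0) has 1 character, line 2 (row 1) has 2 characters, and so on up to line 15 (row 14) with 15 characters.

Answer: *
**
*0*
****
*000*
**00**
*0*0*0*
********
*0000000*
**000000**
*0*00000*0*
****0000****
*000*000*000*
**00**00**00**
*0*0*0*0*0*0*0*

Derivation:
r0=0: *
r1=1: **
r2=10: *0*
r3=11: ****
r4=100: *000*
r5=101: **00**
r6=110: *0*0*0*
r7=111: ********
r8=1000: *0000000*
r9=1001: **000000**
r10=1010: *0*00000*0*
r11=1011: ****0000****
r12=1100: *000*000*000*
r13=1101: **00**00**00**
r14=1110: *0*0*0*0*0*0*0*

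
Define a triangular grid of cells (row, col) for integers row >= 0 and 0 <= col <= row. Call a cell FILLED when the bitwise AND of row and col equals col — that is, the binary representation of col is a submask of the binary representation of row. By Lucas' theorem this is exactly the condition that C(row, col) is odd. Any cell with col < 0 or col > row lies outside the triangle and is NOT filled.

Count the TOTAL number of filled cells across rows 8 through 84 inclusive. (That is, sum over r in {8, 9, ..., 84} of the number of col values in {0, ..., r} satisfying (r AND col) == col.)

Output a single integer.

r8=1000 pc1: +2 =2
r9=1001 pc2: +4 =6
r10=1010 pc2: +4 =10
r11=1011 pc3: +8 =18
r12=1100 pc2: +4 =22
r13=1101 pc3: +8 =30
r14=1110 pc3: +8 =38
r15=1111 pc4: +16 =54
r16=10000 pc1: +2 =56
r17=10001 pc2: +4 =60
r18=10010 pc2: +4 =64
r19=10011 pc3: +8 =72
r20=10100 pc2: +4 =76
r21=10101 pc3: +8 =84
r22=10110 pc3: +8 =92
r23=10111 pc4: +16 =108
r24=11000 pc2: +4 =112
r25=11001 pc3: +8 =120
r26=11010 pc3: +8 =128
r27=11011 pc4: +16 =144
r28=11100 pc3: +8 =152
r29=11101 pc4: +16 =168
r30=11110 pc4: +16 =184
r31=11111 pc5: +32 =216
r32=100000 pc1: +2 =218
r33=100001 pc2: +4 =222
r34=100010 pc2: +4 =226
r35=100011 pc3: +8 =234
r36=100100 pc2: +4 =238
r37=100101 pc3: +8 =246
r38=100110 pc3: +8 =254
r39=100111 pc4: +16 =270
r40=101000 pc2: +4 =274
r41=101001 pc3: +8 =282
r42=101010 pc3: +8 =290
r43=101011 pc4: +16 =306
r44=101100 pc3: +8 =314
r45=101101 pc4: +16 =330
r46=101110 pc4: +16 =346
r47=101111 pc5: +32 =378
r48=110000 pc2: +4 =382
r49=110001 pc3: +8 =390
r50=110010 pc3: +8 =398
r51=110011 pc4: +16 =414
r52=110100 pc3: +8 =422
r53=110101 pc4: +16 =438
r54=110110 pc4: +16 =454
r55=110111 pc5: +32 =486
r56=111000 pc3: +8 =494
r57=111001 pc4: +16 =510
r58=111010 pc4: +16 =526
r59=111011 pc5: +32 =558
r60=111100 pc4: +16 =574
r61=111101 pc5: +32 =606
r62=111110 pc5: +32 =638
r63=111111 pc6: +64 =702
r64=1000000 pc1: +2 =704
r65=1000001 pc2: +4 =708
r66=1000010 pc2: +4 =712
r67=1000011 pc3: +8 =720
r68=1000100 pc2: +4 =724
r69=1000101 pc3: +8 =732
r70=1000110 pc3: +8 =740
r71=1000111 pc4: +16 =756
r72=1001000 pc2: +4 =760
r73=1001001 pc3: +8 =768
r74=1001010 pc3: +8 =776
r75=1001011 pc4: +16 =792
r76=1001100 pc3: +8 =800
r77=1001101 pc4: +16 =816
r78=1001110 pc4: +16 =832
r79=1001111 pc5: +32 =864
r80=1010000 pc2: +4 =868
r81=1010001 pc3: +8 =876
r82=1010010 pc3: +8 =884
r83=1010011 pc4: +16 =900
r84=1010100 pc3: +8 =908

Answer: 908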